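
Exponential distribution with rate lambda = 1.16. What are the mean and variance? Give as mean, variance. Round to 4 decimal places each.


mean = 1/lam, var = 1/lam^2
mean = 1 / 1.16 = 25/29 ≈ 0.862069
lam^2 = 1.16^2 = 1.3456
var = 1 / 1.3456 = 625/841 ≈ 0.743163

0.8621, 0.7432


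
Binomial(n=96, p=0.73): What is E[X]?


E[X] = n*p = 96 * 0.73 = 70.08

70.08


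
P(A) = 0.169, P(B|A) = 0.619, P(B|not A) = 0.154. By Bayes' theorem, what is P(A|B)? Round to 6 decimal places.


P(A|B) = P(B|A)*P(A) / P(B), P(B) = P(B|A)*P(A) + P(B|not A)*P(not A)
P(B|A)*P(A) = 0.619 * 0.169 = 0.104611
P(B|not A)*P(not A) = 0.154 * 0.831 = 0.127974
P(B) = 0.104611 + 0.127974 = 0.232585
P(A|B) = 0.104611 / 0.232585 ≈ 0.44977535

0.449775


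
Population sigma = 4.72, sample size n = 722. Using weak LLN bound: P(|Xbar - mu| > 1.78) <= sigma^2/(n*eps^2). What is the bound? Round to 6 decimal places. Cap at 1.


bound = min(1, sigma^2/(n*eps^2))
sigma^2 = 4.72^2 = 22.2784
n*eps^2 = 722 * 1.78^2 = 722 * 3.1684 = 2287.5848
sigma^2/(n*eps^2) = 22.2784 / 2287.5848 ≈ 0.00973883

0.009739


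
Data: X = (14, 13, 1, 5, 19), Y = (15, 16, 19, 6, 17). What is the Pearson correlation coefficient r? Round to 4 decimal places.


r = sum((xi-xbar)(yi-ybar)) / sqrt(sum((xi-xbar)^2) * sum((yi-ybar)^2))
n = 5, xbar = 52/5 = 10.4, ybar = 73/5 = 14.6
Sxy = sum((xi-xbar)(yi-ybar)) = 30.8
Sxx = sum((xi-xbar)^2) = 211.2
Syy = sum((yi-ybar)^2) = 101.2
sqrt(Sxx*Syy) ≈ 146.196580
r = Sxy / sqrt(Sxx*Syy) = 30.8 / 146.196580 ≈ 0.210675

0.2107


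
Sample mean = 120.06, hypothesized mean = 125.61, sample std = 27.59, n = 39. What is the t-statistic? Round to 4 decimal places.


t = (xbar - mu0) / (s/sqrt(n))
xbar - mu0 = 120.06 - 125.61 = -5.55
sqrt(39) ≈ 6.24499800
s/sqrt(n) = 27.59 / 6.24499800 ≈ 4.41793576
t = -5.55 / 4.41793576 ≈ -1.256243

-1.2562


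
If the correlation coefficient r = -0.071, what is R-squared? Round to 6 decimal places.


R^2 = r^2 = (-0.071)^2 = 0.005041

0.005041


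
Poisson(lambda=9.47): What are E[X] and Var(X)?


E[X] = Var(X) = lambda = 9.47

9.47, 9.47


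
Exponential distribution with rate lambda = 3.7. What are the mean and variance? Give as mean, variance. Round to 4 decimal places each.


mean = 1/lam, var = 1/lam^2
mean = 1 / 3.7 = 10/37 ≈ 0.270270
lam^2 = 3.7^2 = 13.69
var = 1 / 13.69 = 100/1369 ≈ 0.073046

0.2703, 0.0730


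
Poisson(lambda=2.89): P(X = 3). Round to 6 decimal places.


P = e^(-lam) * lam^k / k!
e^(-2.89) ≈ 0.05557621
lam^k = 2.89^3 = 24.137569
k! = 3! = 6
P = 0.05557621 * 24.137569 / 6 ≈ 0.223579

0.223579


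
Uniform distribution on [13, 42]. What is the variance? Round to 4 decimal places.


Var = (b-a)^2 / 12
(b-a)^2 = (42 - 13)^2 = 841
Var = 841/12 ≈ 70.083333

70.0833


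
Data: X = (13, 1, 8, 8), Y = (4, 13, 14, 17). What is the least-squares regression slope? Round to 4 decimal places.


b = sum((xi-xbar)(yi-ybar)) / sum((xi-xbar)^2)
n = 4, xbar = 30/4 = 7.5, ybar = 48/4 = 12
Sxy = sum((xi-xbar)(yi-ybar)) = -47
Sxx = sum((xi-xbar)^2) = 73
b = Sxy / Sxx = -47/73 ≈ -0.643836

-0.6438


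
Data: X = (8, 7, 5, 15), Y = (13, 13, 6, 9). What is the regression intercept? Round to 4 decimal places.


a = ybar - b*xbar, where b = sum((xi-xbar)(yi-ybar)) / sum((xi-xbar)^2)
n = 4, xbar = 35/4 = 8.75, ybar = 41/4 = 10.25
Sxy = sum((xi-xbar)(yi-ybar)) = 1.25
Sxx = sum((xi-xbar)^2) = 56.75
b = Sxy / Sxx = 5/227 ≈ 0.022026
a = 10.25 - 0.022026 * 8.75 = 2283/227 ≈ 10.057269

10.0573


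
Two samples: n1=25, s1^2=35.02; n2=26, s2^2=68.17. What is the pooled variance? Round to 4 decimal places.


sp^2 = ((n1-1)*s1^2 + (n2-1)*s2^2)/(n1+n2-2)
(n1-1)*s1^2 = 24 * 35.02 = 840.48
(n2-1)*s2^2 = 25 * 68.17 = 1704.25
numerator = 840.48 + 1704.25 = 2544.73
n1+n2-2 = 49
sp^2 = 2544.73 / 49 = 254473/4900 ≈ 51.933265

51.9333


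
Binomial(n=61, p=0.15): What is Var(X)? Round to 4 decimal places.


Var = n*p*(1-p) = 61 * 0.15 * 0.85 = 7.7775

7.7775


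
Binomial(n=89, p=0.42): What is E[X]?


E[X] = n*p = 89 * 0.42 = 37.38

37.38


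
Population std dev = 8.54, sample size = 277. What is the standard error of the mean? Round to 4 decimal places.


SE = sigma / sqrt(n)
sqrt(277) ≈ 16.643317
SE = 8.54 / 16.643317 ≈ 0.513119

0.5131


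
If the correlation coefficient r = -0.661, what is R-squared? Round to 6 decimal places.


R^2 = r^2 = (-0.661)^2 = 0.436921

0.436921


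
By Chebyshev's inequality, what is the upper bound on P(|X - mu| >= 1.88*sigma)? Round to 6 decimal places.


P <= 1/k^2
k^2 = 1.88^2 = 3.5344
1/k^2 = 1 / 3.5344 = 625/2209 ≈ 0.28293345

0.282933


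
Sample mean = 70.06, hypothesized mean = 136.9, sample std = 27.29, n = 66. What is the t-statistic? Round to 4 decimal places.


t = (xbar - mu0) / (s/sqrt(n))
xbar - mu0 = 70.06 - 136.9 = -66.84
sqrt(66) ≈ 8.12403840
s/sqrt(n) = 27.29 / 8.12403840 ≈ 3.35916679
t = -66.84 / 3.35916679 ≈ -19.897791

-19.8978


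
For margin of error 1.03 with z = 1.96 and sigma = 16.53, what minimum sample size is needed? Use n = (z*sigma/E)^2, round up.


z*sigma/E = 1.96 * 16.53 / 1.03 = 80997/2575 ≈ 31.455146
(z*sigma/E)^2 ≈ 989.426187
round up: n = 990

990


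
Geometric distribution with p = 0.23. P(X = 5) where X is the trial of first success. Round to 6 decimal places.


P = (1-p)^(k-1) * p
(1-p)^(k-1) = 0.77^4 ≈ 0.3515304
P = 0.3515304 * 0.23 ≈ 0.08085199

0.080852


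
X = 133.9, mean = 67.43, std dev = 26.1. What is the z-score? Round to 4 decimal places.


z = (X - mu) / sigma
X - mu = 133.9 - 67.43 = 66.47
z = 66.47 / 26.1 = 6647/2610 ≈ 2.546743

2.5467


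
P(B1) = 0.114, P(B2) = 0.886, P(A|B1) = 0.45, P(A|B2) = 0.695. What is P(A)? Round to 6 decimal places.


P(A) = P(A|B1)*P(B1) + P(A|B2)*P(B2)
P(A|B1)*P(B1) = 0.45 * 0.114 = 0.0513
P(A|B2)*P(B2) = 0.695 * 0.886 = 0.61577
P(A) = 0.0513 + 0.61577 = 0.66707

0.667070


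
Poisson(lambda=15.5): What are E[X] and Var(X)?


E[X] = Var(X) = lambda = 15.5

15.5, 15.5


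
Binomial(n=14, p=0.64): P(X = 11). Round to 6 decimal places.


P = C(n,k) * p^k * (1-p)^(n-k)
C(14,11) = 364
p^k = 0.64^11 ≈ 0.007378698
(1-p)^(n-k) = 0.36^3 = 0.046656
P = 364 * 0.007378698 * 0.046656 ≈ 0.125311

0.125311


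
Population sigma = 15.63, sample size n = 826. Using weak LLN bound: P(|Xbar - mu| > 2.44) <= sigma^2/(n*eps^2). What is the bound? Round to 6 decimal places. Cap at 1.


bound = min(1, sigma^2/(n*eps^2))
sigma^2 = 15.63^2 = 244.2969
n*eps^2 = 826 * 2.44^2 = 826 * 5.9536 = 4917.6736
sigma^2/(n*eps^2) = 244.2969 / 4917.6736 ≈ 0.04967733

0.049677


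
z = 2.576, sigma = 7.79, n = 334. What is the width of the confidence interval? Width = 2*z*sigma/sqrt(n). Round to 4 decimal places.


width = 2*z*sigma/sqrt(n)
2*z*sigma = 2 * 2.576 * 7.79 = 40.13408
sqrt(334) ≈ 18.275667
width = 40.13408 / 18.275667 ≈ 2.196039

2.1960


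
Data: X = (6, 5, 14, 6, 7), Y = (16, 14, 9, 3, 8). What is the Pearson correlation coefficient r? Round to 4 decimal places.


r = sum((xi-xbar)(yi-ybar)) / sqrt(sum((xi-xbar)^2) * sum((yi-ybar)^2))
n = 5, xbar = 38/5 = 7.6, ybar = 50/5 = 10
Sxy = sum((xi-xbar)(yi-ybar)) = -14
Sxx = sum((xi-xbar)^2) = 53.2
Syy = sum((yi-ybar)^2) = 106
sqrt(Sxx*Syy) ≈ 75.094607
r = Sxy / sqrt(Sxx*Syy) = -14 / 75.094607 ≈ -0.186431

-0.1864


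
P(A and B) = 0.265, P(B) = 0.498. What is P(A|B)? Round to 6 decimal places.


P(A|B) = P(A and B) / P(B) = 0.265 / 0.498 = 265/498 ≈ 0.53212851

0.532129


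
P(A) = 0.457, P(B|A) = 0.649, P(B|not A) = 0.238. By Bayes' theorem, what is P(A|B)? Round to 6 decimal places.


P(A|B) = P(B|A)*P(A) / P(B), P(B) = P(B|A)*P(A) + P(B|not A)*P(not A)
P(B|A)*P(A) = 0.649 * 0.457 = 0.296593
P(B|not A)*P(not A) = 0.238 * 0.543 = 0.129234
P(B) = 0.296593 + 0.129234 = 0.425827
P(A|B) = 0.296593 / 0.425827 ≈ 0.69651055

0.696511


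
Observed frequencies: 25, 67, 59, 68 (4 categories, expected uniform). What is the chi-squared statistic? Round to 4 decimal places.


chi2 = sum((O-E)^2/E), E = total/4
total = 219, E = 219/4 = 54.75
(25 - 54.75)^2 / 54.75 = 885.0625 / 54.75 = 14161/876 ≈ 16.165525
(67 - 54.75)^2 / 54.75 = 150.0625 / 54.75 = 2401/876 ≈ 2.740868
(59 - 54.75)^2 / 54.75 = 18.0625 / 54.75 = 289/876 ≈ 0.329909
(68 - 54.75)^2 / 54.75 = 175.5625 / 54.75 = 2809/876 ≈ 3.206621
chi2 = 4915/219 ≈ 22.442922

22.4429


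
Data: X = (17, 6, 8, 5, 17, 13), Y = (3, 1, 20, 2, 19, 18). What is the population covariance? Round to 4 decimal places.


Cov = (1/n)*sum((xi-xbar)(yi-ybar))
n = 6, xbar = 66/6 = 11, ybar = 63/6 = 10.5
sum((xi-xbar)(yi-ybar)) = 91
Cov = 91 / 6 = 91/6 ≈ 15.166667

15.1667


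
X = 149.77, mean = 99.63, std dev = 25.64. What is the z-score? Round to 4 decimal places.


z = (X - mu) / sigma
X - mu = 149.77 - 99.63 = 50.14
z = 50.14 / 25.64 = 2507/1282 ≈ 1.955538

1.9555


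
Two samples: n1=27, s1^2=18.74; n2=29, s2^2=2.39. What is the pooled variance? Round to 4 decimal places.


sp^2 = ((n1-1)*s1^2 + (n2-1)*s2^2)/(n1+n2-2)
(n1-1)*s1^2 = 26 * 18.74 = 487.24
(n2-1)*s2^2 = 28 * 2.39 = 66.92
numerator = 487.24 + 66.92 = 554.16
n1+n2-2 = 54
sp^2 = 554.16 / 54 = 2309/225 ≈ 10.262222

10.2622


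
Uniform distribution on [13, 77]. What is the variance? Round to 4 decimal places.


Var = (b-a)^2 / 12
(b-a)^2 = (77 - 13)^2 = 4096
Var = 4096/12 ≈ 341.333333

341.3333


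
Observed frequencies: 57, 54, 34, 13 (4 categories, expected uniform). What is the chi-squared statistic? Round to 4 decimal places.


chi2 = sum((O-E)^2/E), E = total/4
total = 158, E = 158/4 = 39.5
(57 - 39.5)^2 / 39.5 = 306.25 / 39.5 = 1225/158 ≈ 7.753165
(54 - 39.5)^2 / 39.5 = 210.25 / 39.5 = 841/158 ≈ 5.322785
(34 - 39.5)^2 / 39.5 = 30.25 / 39.5 = 121/158 ≈ 0.765823
(13 - 39.5)^2 / 39.5 = 702.25 / 39.5 = 2809/158 ≈ 17.778481
chi2 = 2498/79 ≈ 31.620253

31.6203


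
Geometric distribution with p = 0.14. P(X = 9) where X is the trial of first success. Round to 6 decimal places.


P = (1-p)^(k-1) * p
(1-p)^(k-1) = 0.86^8 ≈ 0.2992179
P = 0.2992179 * 0.14 ≈ 0.04189051

0.041891


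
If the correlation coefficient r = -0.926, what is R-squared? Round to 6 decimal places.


R^2 = r^2 = (-0.926)^2 = 0.857476

0.857476


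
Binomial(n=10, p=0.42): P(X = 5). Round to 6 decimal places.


P = C(n,k) * p^k * (1-p)^(n-k)
C(10,5) = 252
p^k = 0.42^5 ≈ 0.01306912
(1-p)^(n-k) = 0.58^5 ≈ 0.06563568
P = 252 * 0.01306912 * 0.06563568 ≈ 0.216166

0.216166


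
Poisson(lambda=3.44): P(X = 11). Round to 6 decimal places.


P = e^(-lam) * lam^k / k!
e^(-3.44) ≈ 0.03206469
lam^k = 3.44^11 ≈ 798257.243881
k! = 11! = 39916800
P = 0.03206469 * 798257.243881 / 39916800 ≈ 0.000641

0.000641


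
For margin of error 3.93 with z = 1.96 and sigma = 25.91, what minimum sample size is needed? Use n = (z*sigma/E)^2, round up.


z*sigma/E = 1.96 * 25.91 / 3.93 = 126959/9825 ≈ 12.922036
(z*sigma/E)^2 ≈ 166.979005
round up: n = 167

167


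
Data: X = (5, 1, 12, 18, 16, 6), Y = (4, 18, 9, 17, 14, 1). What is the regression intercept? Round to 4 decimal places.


a = ybar - b*xbar, where b = sum((xi-xbar)(yi-ybar)) / sum((xi-xbar)^2)
n = 6, xbar = 58/6 = 29/3 ≈ 9.666667, ybar = 63/6 = 10.5
Sxy = sum((xi-xbar)(yi-ybar)) = 73
Sxx = sum((xi-xbar)^2) = 676/3 ≈ 225.333333
b = Sxy / Sxx = 219/676 ≈ 0.323964
a = 10.5 - 0.323964 * 9.666667 = 4981/676 ≈ 7.368343

7.3683


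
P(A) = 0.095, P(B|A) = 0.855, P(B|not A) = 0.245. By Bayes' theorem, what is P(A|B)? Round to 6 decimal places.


P(A|B) = P(B|A)*P(A) / P(B), P(B) = P(B|A)*P(A) + P(B|not A)*P(not A)
P(B|A)*P(A) = 0.855 * 0.095 = 0.081225
P(B|not A)*P(not A) = 0.245 * 0.905 = 0.221725
P(B) = 0.081225 + 0.221725 = 0.30295
P(A|B) = 0.081225 / 0.30295 ≈ 0.26811355

0.268114


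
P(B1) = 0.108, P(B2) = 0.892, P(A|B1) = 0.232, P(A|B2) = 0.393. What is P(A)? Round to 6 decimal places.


P(A) = P(A|B1)*P(B1) + P(A|B2)*P(B2)
P(A|B1)*P(B1) = 0.232 * 0.108 = 0.025056
P(A|B2)*P(B2) = 0.393 * 0.892 = 0.350556
P(A) = 0.025056 + 0.350556 = 0.375612

0.375612


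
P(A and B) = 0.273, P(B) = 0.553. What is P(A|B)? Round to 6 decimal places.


P(A|B) = P(A and B) / P(B) = 0.273 / 0.553 = 39/79 ≈ 0.49367089

0.493671


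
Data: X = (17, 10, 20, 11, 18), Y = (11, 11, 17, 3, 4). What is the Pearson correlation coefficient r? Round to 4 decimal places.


r = sum((xi-xbar)(yi-ybar)) / sqrt(sum((xi-xbar)^2) * sum((yi-ybar)^2))
n = 5, xbar = 76/5 = 15.2, ybar = 46/5 = 9.2
Sxy = sum((xi-xbar)(yi-ybar)) = 42.8
Sxx = sum((xi-xbar)^2) = 78.8
Syy = sum((yi-ybar)^2) = 132.8
sqrt(Sxx*Syy) ≈ 102.296823
r = Sxy / sqrt(Sxx*Syy) = 42.8 / 102.296823 ≈ 0.418390

0.4184


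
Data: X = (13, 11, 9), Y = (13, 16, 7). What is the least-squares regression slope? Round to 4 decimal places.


b = sum((xi-xbar)(yi-ybar)) / sum((xi-xbar)^2)
n = 3, xbar = 33/3 = 11, ybar = 36/3 = 12
Sxy = sum((xi-xbar)(yi-ybar)) = 12
Sxx = sum((xi-xbar)^2) = 8
b = Sxy / Sxx = 1.5

1.5000


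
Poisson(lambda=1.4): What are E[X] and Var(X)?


E[X] = Var(X) = lambda = 1.4

1.4, 1.4


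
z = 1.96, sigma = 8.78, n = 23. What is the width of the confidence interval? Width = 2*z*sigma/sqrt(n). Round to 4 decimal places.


width = 2*z*sigma/sqrt(n)
2*z*sigma = 2 * 1.96 * 8.78 = 34.4176
sqrt(23) ≈ 4.795832
width = 34.4176 / 4.795832 ≈ 7.176566

7.1766


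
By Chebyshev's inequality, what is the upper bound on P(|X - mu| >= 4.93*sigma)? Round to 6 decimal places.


P <= 1/k^2
k^2 = 4.93^2 = 24.3049
1/k^2 = 1 / 24.3049 ≈ 0.04114397

0.041144


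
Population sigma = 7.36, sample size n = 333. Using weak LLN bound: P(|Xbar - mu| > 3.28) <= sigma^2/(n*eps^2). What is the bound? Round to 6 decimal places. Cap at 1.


bound = min(1, sigma^2/(n*eps^2))
sigma^2 = 7.36^2 = 54.1696
n*eps^2 = 333 * 3.28^2 = 333 * 10.7584 = 3582.5472
sigma^2/(n*eps^2) = 54.1696 / 3582.5472 ≈ 0.01512041

0.015120


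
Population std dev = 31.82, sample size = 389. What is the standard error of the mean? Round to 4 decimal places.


SE = sigma / sqrt(n)
sqrt(389) ≈ 19.723083
SE = 31.82 / 19.723083 ≈ 1.613338

1.6133


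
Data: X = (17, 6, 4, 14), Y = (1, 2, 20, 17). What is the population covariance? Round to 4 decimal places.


Cov = (1/n)*sum((xi-xbar)(yi-ybar))
n = 4, xbar = 41/4 = 10.25, ybar = 40/4 = 10
sum((xi-xbar)(yi-ybar)) = -63
Cov = -63 / 4 = -15.75

-15.7500


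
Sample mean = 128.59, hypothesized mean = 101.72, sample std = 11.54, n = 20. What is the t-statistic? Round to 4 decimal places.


t = (xbar - mu0) / (s/sqrt(n))
xbar - mu0 = 128.59 - 101.72 = 26.87
sqrt(20) ≈ 4.47213595
s/sqrt(n) = 11.54 / 4.47213595 ≈ 2.58042245
t = 26.87 / 2.58042245 ≈ 10.413024

10.4130


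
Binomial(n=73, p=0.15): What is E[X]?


E[X] = n*p = 73 * 0.15 = 10.95

10.95


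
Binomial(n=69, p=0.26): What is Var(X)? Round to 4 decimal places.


Var = n*p*(1-p) = 69 * 0.26 * 0.74 = 13.2756

13.2756


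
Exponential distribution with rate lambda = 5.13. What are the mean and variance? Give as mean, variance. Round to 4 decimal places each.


mean = 1/lam, var = 1/lam^2
mean = 1 / 5.13 = 100/513 ≈ 0.194932
lam^2 = 5.13^2 = 26.3169
var = 1 / 26.3169 ≈ 0.037998

0.1949, 0.0380


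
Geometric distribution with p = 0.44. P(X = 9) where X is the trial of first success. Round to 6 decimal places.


P = (1-p)^(k-1) * p
(1-p)^(k-1) = 0.56^8 ≈ 0.009671731
P = 0.009671731 * 0.44 ≈ 0.004255562

0.004256


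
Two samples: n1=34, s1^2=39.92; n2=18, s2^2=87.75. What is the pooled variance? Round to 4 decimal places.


sp^2 = ((n1-1)*s1^2 + (n2-1)*s2^2)/(n1+n2-2)
(n1-1)*s1^2 = 33 * 39.92 = 1317.36
(n2-1)*s2^2 = 17 * 87.75 = 1491.75
numerator = 1317.36 + 1491.75 = 2809.11
n1+n2-2 = 50
sp^2 = 2809.11 / 50 = 56.1822

56.1822


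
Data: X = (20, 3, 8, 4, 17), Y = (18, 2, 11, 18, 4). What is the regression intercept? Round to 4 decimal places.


a = ybar - b*xbar, where b = sum((xi-xbar)(yi-ybar)) / sum((xi-xbar)^2)
n = 5, xbar = 52/5 = 10.4, ybar = 53/5 = 10.6
Sxy = sum((xi-xbar)(yi-ybar)) = 42.8
Sxx = sum((xi-xbar)^2) = 237.2
b = Sxy / Sxx = 107/593 ≈ 0.180438
a = 10.6 - 0.180438 * 10.4 = 5173/593 ≈ 8.723440

8.7234


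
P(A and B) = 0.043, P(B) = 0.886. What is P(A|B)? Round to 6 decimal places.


P(A|B) = P(A and B) / P(B) = 0.043 / 0.886 = 43/886 ≈ 0.04853273

0.048533


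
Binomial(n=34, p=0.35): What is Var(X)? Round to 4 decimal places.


Var = n*p*(1-p) = 34 * 0.35 * 0.65 = 7.735

7.7350


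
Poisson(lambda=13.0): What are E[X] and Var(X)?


E[X] = Var(X) = lambda = 13.0

13.0, 13.0


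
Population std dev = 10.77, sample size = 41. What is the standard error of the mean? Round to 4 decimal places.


SE = sigma / sqrt(n)
sqrt(41) ≈ 6.403124
SE = 10.77 / 6.403124 ≈ 1.681991

1.6820


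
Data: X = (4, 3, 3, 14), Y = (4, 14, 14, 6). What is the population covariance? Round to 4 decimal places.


Cov = (1/n)*sum((xi-xbar)(yi-ybar))
n = 4, xbar = 24/4 = 6, ybar = 38/4 = 9.5
sum((xi-xbar)(yi-ybar)) = -44
Cov = -44 / 4 = -11

-11.0000


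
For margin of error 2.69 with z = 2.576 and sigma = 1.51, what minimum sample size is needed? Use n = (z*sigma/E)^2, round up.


z*sigma/E = 2.576 * 1.51 / 2.69 ≈ 1.446007
(z*sigma/E)^2 ≈ 2.090938
round up: n = 3

3


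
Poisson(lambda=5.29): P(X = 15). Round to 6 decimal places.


P = e^(-lam) * lam^k / k!
e^(-5.29) ≈ 0.005041760
lam^k = 5.29^15 ≈ 71094348791.151363
k! = 15! = 1307674368000
P = 0.005041760 * 71094348791.151363 / 1307674368000 ≈ 0.000274

0.000274


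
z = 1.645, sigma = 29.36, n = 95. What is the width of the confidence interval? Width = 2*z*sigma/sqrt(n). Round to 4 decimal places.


width = 2*z*sigma/sqrt(n)
2*z*sigma = 2 * 1.645 * 29.36 = 96.5944
sqrt(95) ≈ 9.746794
width = 96.5944 / 9.746794 ≈ 9.910376

9.9104


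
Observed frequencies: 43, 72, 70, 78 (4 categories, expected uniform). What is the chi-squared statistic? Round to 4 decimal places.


chi2 = sum((O-E)^2/E), E = total/4
total = 263, E = 263/4 = 65.75
(43 - 65.75)^2 / 65.75 = 517.5625 / 65.75 = 8281/1052 ≈ 7.871673
(72 - 65.75)^2 / 65.75 = 39.0625 / 65.75 = 625/1052 ≈ 0.594106
(70 - 65.75)^2 / 65.75 = 18.0625 / 65.75 = 289/1052 ≈ 0.274715
(78 - 65.75)^2 / 65.75 = 150.0625 / 65.75 = 2401/1052 ≈ 2.282319
chi2 = 2899/263 ≈ 11.022814

11.0228


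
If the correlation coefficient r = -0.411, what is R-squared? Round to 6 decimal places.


R^2 = r^2 = (-0.411)^2 = 0.168921

0.168921


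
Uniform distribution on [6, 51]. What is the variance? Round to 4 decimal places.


Var = (b-a)^2 / 12
(b-a)^2 = (51 - 6)^2 = 2025
Var = 2025/12 = 168.75

168.7500


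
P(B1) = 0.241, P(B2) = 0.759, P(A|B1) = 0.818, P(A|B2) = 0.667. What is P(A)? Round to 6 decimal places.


P(A) = P(A|B1)*P(B1) + P(A|B2)*P(B2)
P(A|B1)*P(B1) = 0.818 * 0.241 = 0.197138
P(A|B2)*P(B2) = 0.667 * 0.759 = 0.506253
P(A) = 0.197138 + 0.506253 = 0.703391

0.703391


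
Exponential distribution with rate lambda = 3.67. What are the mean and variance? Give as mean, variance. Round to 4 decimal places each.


mean = 1/lam, var = 1/lam^2
mean = 1 / 3.67 = 100/367 ≈ 0.272480
lam^2 = 3.67^2 = 13.4689
var = 1 / 13.4689 ≈ 0.074245

0.2725, 0.0742


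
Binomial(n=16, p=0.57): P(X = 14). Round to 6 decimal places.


P = C(n,k) * p^k * (1-p)^(n-k)
C(16,14) = 120
p^k = 0.57^14 ≈ 0.0003821624
(1-p)^(n-k) = 0.43^2 = 0.1849
P = 120 * 0.0003821624 * 0.1849 ≈ 0.008479

0.008479


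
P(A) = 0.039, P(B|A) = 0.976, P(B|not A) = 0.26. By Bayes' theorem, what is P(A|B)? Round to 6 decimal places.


P(A|B) = P(B|A)*P(A) / P(B), P(B) = P(B|A)*P(A) + P(B|not A)*P(not A)
P(B|A)*P(A) = 0.976 * 0.039 = 0.038064
P(B|not A)*P(not A) = 0.26 * 0.961 = 0.24986
P(B) = 0.038064 + 0.24986 = 0.287924
P(A|B) = 0.038064 / 0.287924 = 732/5537 ≈ 0.13220155

0.132202


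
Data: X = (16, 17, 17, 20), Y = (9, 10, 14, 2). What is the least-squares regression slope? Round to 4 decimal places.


b = sum((xi-xbar)(yi-ybar)) / sum((xi-xbar)^2)
n = 4, xbar = 70/4 = 17.5, ybar = 35/4 = 8.75
Sxy = sum((xi-xbar)(yi-ybar)) = -20.5
Sxx = sum((xi-xbar)^2) = 9
b = Sxy / Sxx = -41/18 ≈ -2.277778

-2.2778


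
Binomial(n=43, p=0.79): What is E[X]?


E[X] = n*p = 43 * 0.79 = 33.97

33.97


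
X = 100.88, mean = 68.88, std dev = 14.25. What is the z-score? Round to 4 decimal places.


z = (X - mu) / sigma
X - mu = 100.88 - 68.88 = 32
z = 32 / 14.25 = 128/57 ≈ 2.245614

2.2456


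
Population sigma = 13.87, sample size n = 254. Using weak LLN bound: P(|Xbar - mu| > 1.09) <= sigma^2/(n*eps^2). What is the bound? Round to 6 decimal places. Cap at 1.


bound = min(1, sigma^2/(n*eps^2))
sigma^2 = 13.87^2 = 192.3769
n*eps^2 = 254 * 1.09^2 = 254 * 1.1881 = 301.7774
sigma^2/(n*eps^2) = 192.3769 / 301.7774 ≈ 0.63747948

0.637479


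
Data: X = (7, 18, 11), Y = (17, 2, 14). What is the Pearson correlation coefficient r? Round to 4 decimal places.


r = sum((xi-xbar)(yi-ybar)) / sqrt(sum((xi-xbar)^2) * sum((yi-ybar)^2))
n = 3, xbar = 36/3 = 12, ybar = 33/3 = 11
Sxy = sum((xi-xbar)(yi-ybar)) = -87
Sxx = sum((xi-xbar)^2) = 62
Syy = sum((yi-ybar)^2) = 126
sqrt(Sxx*Syy) ≈ 88.385519
r = Sxy / sqrt(Sxx*Syy) = -87 / 88.385519 ≈ -0.984324

-0.9843


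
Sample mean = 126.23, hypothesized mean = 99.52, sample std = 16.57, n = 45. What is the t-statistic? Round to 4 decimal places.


t = (xbar - mu0) / (s/sqrt(n))
xbar - mu0 = 126.23 - 99.52 = 26.71
sqrt(45) ≈ 6.70820393
s/sqrt(n) = 16.57 / 6.70820393 ≈ 2.47010976
t = 26.71 / 2.47010976 ≈ 10.813285

10.8133


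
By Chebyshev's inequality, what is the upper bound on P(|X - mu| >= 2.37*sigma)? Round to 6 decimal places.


P <= 1/k^2
k^2 = 2.37^2 = 5.6169
1/k^2 = 1 / 5.6169 ≈ 0.17803415

0.178034


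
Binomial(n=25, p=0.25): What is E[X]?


E[X] = n*p = 25 * 0.25 = 6.25

6.25


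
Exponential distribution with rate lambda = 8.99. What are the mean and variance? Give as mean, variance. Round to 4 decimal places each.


mean = 1/lam, var = 1/lam^2
mean = 1 / 8.99 = 100/899 ≈ 0.111235
lam^2 = 8.99^2 = 80.8201
var = 1 / 80.8201 ≈ 0.012373

0.1112, 0.0124


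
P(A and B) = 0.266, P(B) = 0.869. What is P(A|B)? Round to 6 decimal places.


P(A|B) = P(A and B) / P(B) = 0.266 / 0.869 = 266/869 ≈ 0.30609896

0.306099


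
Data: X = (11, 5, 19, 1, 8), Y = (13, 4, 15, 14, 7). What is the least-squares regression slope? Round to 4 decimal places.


b = sum((xi-xbar)(yi-ybar)) / sum((xi-xbar)^2)
n = 5, xbar = 44/5 = 8.8, ybar = 53/5 = 10.6
Sxy = sum((xi-xbar)(yi-ybar)) = 51.6
Sxx = sum((xi-xbar)^2) = 184.8
b = Sxy / Sxx = 43/154 ≈ 0.279221

0.2792


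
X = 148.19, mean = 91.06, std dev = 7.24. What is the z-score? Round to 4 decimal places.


z = (X - mu) / sigma
X - mu = 148.19 - 91.06 = 57.13
z = 57.13 / 7.24 = 5713/724 ≈ 7.890884

7.8909


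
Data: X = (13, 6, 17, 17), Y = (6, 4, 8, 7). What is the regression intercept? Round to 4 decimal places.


a = ybar - b*xbar, where b = sum((xi-xbar)(yi-ybar)) / sum((xi-xbar)^2)
n = 4, xbar = 53/4 = 13.25, ybar = 25/4 = 6.25
Sxy = sum((xi-xbar)(yi-ybar)) = 25.75
Sxx = sum((xi-xbar)^2) = 80.75
b = Sxy / Sxx = 103/323 ≈ 0.318885
a = 6.25 - 0.318885 * 13.25 = 654/323 ≈ 2.024768

2.0248


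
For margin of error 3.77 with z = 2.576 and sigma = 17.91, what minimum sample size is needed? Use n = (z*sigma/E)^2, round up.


z*sigma/E = 2.576 * 17.91 / 3.77 ≈ 12.237708
(z*sigma/E)^2 ≈ 149.761503
round up: n = 150

150


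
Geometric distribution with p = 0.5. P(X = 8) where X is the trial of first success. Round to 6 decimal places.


P = (1-p)^(k-1) * p
(1-p)^(k-1) = 0.5^7 = 0.0078125
P = 0.0078125 * 0.5 = 0.00390625

0.003906


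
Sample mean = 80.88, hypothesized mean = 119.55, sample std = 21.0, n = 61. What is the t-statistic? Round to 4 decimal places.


t = (xbar - mu0) / (s/sqrt(n))
xbar - mu0 = 80.88 - 119.55 = -38.67
sqrt(61) ≈ 7.81024968
s/sqrt(n) = 21.0 / 7.81024968 ≈ 2.68877448
t = -38.67 / 2.68877448 ≈ -14.382017

-14.3820


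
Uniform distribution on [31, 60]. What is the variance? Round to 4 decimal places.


Var = (b-a)^2 / 12
(b-a)^2 = (60 - 31)^2 = 841
Var = 841/12 ≈ 70.083333

70.0833


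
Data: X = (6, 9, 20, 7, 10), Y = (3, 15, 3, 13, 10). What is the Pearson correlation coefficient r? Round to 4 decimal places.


r = sum((xi-xbar)(yi-ybar)) / sqrt(sum((xi-xbar)^2) * sum((yi-ybar)^2))
n = 5, xbar = 52/5 = 10.4, ybar = 44/5 = 8.8
Sxy = sum((xi-xbar)(yi-ybar)) = -53.6
Sxx = sum((xi-xbar)^2) = 125.2
Syy = sum((yi-ybar)^2) = 124.8
sqrt(Sxx*Syy) ≈ 124.999840
r = Sxy / sqrt(Sxx*Syy) = -53.6 / 124.999840 ≈ -0.428801

-0.4288


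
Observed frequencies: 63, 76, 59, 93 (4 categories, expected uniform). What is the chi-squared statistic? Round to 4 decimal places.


chi2 = sum((O-E)^2/E), E = total/4
total = 291, E = 291/4 = 72.75
(63 - 72.75)^2 / 72.75 = 95.0625 / 72.75 = 507/388 ≈ 1.306701
(76 - 72.75)^2 / 72.75 = 10.5625 / 72.75 = 169/1164 ≈ 0.145189
(59 - 72.75)^2 / 72.75 = 189.0625 / 72.75 = 3025/1164 ≈ 2.598797
(93 - 72.75)^2 / 72.75 = 410.0625 / 72.75 = 2187/388 ≈ 5.636598
chi2 = 2819/291 ≈ 9.687285

9.6873


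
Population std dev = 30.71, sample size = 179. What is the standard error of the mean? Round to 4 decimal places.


SE = sigma / sqrt(n)
sqrt(179) ≈ 13.379088
SE = 30.71 / 13.379088 ≈ 2.295373

2.2954


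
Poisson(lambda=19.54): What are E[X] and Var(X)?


E[X] = Var(X) = lambda = 19.54

19.54, 19.54


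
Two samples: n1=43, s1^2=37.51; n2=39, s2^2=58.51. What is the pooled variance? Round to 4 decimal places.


sp^2 = ((n1-1)*s1^2 + (n2-1)*s2^2)/(n1+n2-2)
(n1-1)*s1^2 = 42 * 37.51 = 1575.42
(n2-1)*s2^2 = 38 * 58.51 = 2223.38
numerator = 1575.42 + 2223.38 = 3798.8
n1+n2-2 = 80
sp^2 = 3798.8 / 80 = 47.485

47.4850


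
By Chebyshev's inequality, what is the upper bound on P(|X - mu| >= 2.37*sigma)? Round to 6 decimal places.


P <= 1/k^2
k^2 = 2.37^2 = 5.6169
1/k^2 = 1 / 5.6169 ≈ 0.17803415

0.178034


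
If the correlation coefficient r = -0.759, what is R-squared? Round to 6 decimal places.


R^2 = r^2 = (-0.759)^2 = 0.576081

0.576081


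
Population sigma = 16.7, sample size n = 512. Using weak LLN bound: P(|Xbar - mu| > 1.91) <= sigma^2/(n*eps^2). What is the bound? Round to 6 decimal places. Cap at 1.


bound = min(1, sigma^2/(n*eps^2))
sigma^2 = 16.7^2 = 278.89
n*eps^2 = 512 * 1.91^2 = 512 * 3.6481 = 1867.8272
sigma^2/(n*eps^2) = 278.89 / 1867.8272 ≈ 0.14931253

0.149313


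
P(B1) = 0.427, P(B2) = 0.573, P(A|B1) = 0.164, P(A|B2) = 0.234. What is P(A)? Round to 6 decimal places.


P(A) = P(A|B1)*P(B1) + P(A|B2)*P(B2)
P(A|B1)*P(B1) = 0.164 * 0.427 = 0.070028
P(A|B2)*P(B2) = 0.234 * 0.573 = 0.134082
P(A) = 0.070028 + 0.134082 = 0.20411

0.204110


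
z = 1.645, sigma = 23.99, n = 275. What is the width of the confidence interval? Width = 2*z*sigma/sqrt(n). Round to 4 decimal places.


width = 2*z*sigma/sqrt(n)
2*z*sigma = 2 * 1.645 * 23.99 = 78.9271
sqrt(275) ≈ 16.583124
width = 78.9271 / 16.583124 ≈ 4.759483

4.7595


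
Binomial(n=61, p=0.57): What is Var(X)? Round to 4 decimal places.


Var = n*p*(1-p) = 61 * 0.57 * 0.43 = 14.9511

14.9511


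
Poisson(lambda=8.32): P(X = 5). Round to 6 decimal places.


P = e^(-lam) * lam^k / k!
e^(-8.32) ≈ 0.0002435959
lam^k = 8.32^5 ≈ 39867.282306
k! = 5! = 120
P = 0.0002435959 * 39867.282306 / 120 ≈ 0.080929

0.080929


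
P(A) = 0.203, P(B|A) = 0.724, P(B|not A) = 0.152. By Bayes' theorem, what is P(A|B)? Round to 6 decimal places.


P(A|B) = P(B|A)*P(A) / P(B), P(B) = P(B|A)*P(A) + P(B|not A)*P(not A)
P(B|A)*P(A) = 0.724 * 0.203 = 0.146972
P(B|not A)*P(not A) = 0.152 * 0.797 = 0.121144
P(B) = 0.146972 + 0.121144 = 0.268116
P(A|B) = 0.146972 / 0.268116 ≈ 0.54816572

0.548166


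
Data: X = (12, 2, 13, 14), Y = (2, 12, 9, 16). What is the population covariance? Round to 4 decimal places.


Cov = (1/n)*sum((xi-xbar)(yi-ybar))
n = 4, xbar = 41/4 = 10.25, ybar = 39/4 = 9.75
sum((xi-xbar)(yi-ybar)) = -10.75
Cov = -10.75 / 4 = -2.6875

-2.6875


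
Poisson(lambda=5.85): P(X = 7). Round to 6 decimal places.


P = e^(-lam) * lam^k / k!
e^(-5.85) ≈ 0.002879899
lam^k = 5.85^7 ≈ 234472.040318
k! = 7! = 5040
P = 0.002879899 * 234472.040318 / 5040 ≈ 0.133979

0.133979


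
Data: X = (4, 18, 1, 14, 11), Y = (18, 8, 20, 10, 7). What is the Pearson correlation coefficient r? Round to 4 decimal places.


r = sum((xi-xbar)(yi-ybar)) / sqrt(sum((xi-xbar)^2) * sum((yi-ybar)^2))
n = 5, xbar = 48/5 = 9.6, ybar = 63/5 = 12.6
Sxy = sum((xi-xbar)(yi-ybar)) = -151.8
Sxx = sum((xi-xbar)^2) = 197.2
Syy = sum((yi-ybar)^2) = 143.2
sqrt(Sxx*Syy) ≈ 168.044756
r = Sxy / sqrt(Sxx*Syy) = -151.8 / 168.044756 ≈ -0.903331

-0.9033


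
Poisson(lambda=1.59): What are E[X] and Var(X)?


E[X] = Var(X) = lambda = 1.59

1.59, 1.59


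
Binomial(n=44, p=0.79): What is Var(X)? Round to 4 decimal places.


Var = n*p*(1-p) = 44 * 0.79 * 0.21 = 7.2996

7.2996


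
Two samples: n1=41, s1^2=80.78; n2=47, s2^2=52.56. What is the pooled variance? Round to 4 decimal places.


sp^2 = ((n1-1)*s1^2 + (n2-1)*s2^2)/(n1+n2-2)
(n1-1)*s1^2 = 40 * 80.78 = 3231.2
(n2-1)*s2^2 = 46 * 52.56 = 2417.76
numerator = 3231.2 + 2417.76 = 5648.96
n1+n2-2 = 86
sp^2 = 5648.96 / 86 = 70612/1075 ≈ 65.685581

65.6856


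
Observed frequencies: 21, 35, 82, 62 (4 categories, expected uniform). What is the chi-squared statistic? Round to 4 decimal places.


chi2 = sum((O-E)^2/E), E = total/4
total = 200, E = 200/4 = 50
(21 - 50)^2 / 50 = 841 / 50 = 16.82
(35 - 50)^2 / 50 = 225 / 50 = 4.5
(82 - 50)^2 / 50 = 1024 / 50 = 20.48
(62 - 50)^2 / 50 = 144 / 50 = 2.88
chi2 = 44.68

44.6800


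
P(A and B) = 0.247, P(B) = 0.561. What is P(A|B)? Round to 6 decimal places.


P(A|B) = P(A and B) / P(B) = 0.247 / 0.561 = 247/561 ≈ 0.44028520

0.440285


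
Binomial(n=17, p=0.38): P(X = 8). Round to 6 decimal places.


P = C(n,k) * p^k * (1-p)^(n-k)
C(17,8) = 24310
p^k = 0.38^8 ≈ 0.0004347792
(1-p)^(n-k) = 0.62^9 ≈ 0.01353709
P = 24310 * 0.0004347792 * 0.01353709 ≈ 0.143080

0.143080


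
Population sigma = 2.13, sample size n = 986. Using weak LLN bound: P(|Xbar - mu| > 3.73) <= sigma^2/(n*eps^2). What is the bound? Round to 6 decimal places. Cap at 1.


bound = min(1, sigma^2/(n*eps^2))
sigma^2 = 2.13^2 = 4.5369
n*eps^2 = 986 * 3.73^2 = 986 * 13.9129 = 13718.1194
sigma^2/(n*eps^2) = 4.5369 / 13718.1194 ≈ 0.00033072

0.000331


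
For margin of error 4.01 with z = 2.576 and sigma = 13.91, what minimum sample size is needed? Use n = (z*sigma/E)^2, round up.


z*sigma/E = 2.576 * 13.91 / 4.01 ≈ 8.935701
(z*sigma/E)^2 ≈ 79.846748
round up: n = 80

80


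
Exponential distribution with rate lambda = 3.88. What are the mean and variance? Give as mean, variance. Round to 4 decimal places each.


mean = 1/lam, var = 1/lam^2
mean = 1 / 3.88 = 25/97 ≈ 0.257732
lam^2 = 3.88^2 = 15.0544
var = 1 / 15.0544 = 625/9409 ≈ 0.066426

0.2577, 0.0664


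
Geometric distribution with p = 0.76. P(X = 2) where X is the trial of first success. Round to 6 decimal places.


P = (1-p)^(k-1) * p
(1-p)^(k-1) = 0.24^1 = 0.24
P = 0.24 * 0.76 = 0.1824

0.182400


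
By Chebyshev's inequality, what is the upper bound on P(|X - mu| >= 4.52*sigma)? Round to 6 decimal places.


P <= 1/k^2
k^2 = 4.52^2 = 20.4304
1/k^2 = 1 / 20.4304 ≈ 0.04894667

0.048947


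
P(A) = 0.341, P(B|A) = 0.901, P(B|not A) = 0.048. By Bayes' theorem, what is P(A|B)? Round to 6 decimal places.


P(A|B) = P(B|A)*P(A) / P(B), P(B) = P(B|A)*P(A) + P(B|not A)*P(not A)
P(B|A)*P(A) = 0.901 * 0.341 = 0.307241
P(B|not A)*P(not A) = 0.048 * 0.659 = 0.031632
P(B) = 0.307241 + 0.031632 = 0.338873
P(A|B) = 0.307241 / 0.338873 ≈ 0.90665530

0.906655


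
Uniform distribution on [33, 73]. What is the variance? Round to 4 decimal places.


Var = (b-a)^2 / 12
(b-a)^2 = (73 - 33)^2 = 1600
Var = 1600/12 ≈ 133.333333

133.3333


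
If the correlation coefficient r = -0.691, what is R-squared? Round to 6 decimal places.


R^2 = r^2 = (-0.691)^2 = 0.477481

0.477481


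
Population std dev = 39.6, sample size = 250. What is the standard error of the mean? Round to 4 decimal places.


SE = sigma / sqrt(n)
sqrt(250) ≈ 15.811388
SE = 39.6 / 15.811388 ≈ 2.504524

2.5045


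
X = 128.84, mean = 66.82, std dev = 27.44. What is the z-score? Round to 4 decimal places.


z = (X - mu) / sigma
X - mu = 128.84 - 66.82 = 62.02
z = 62.02 / 27.44 = 443/196 ≈ 2.260204

2.2602


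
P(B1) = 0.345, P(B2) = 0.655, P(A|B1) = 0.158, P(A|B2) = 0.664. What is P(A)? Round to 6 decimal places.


P(A) = P(A|B1)*P(B1) + P(A|B2)*P(B2)
P(A|B1)*P(B1) = 0.158 * 0.345 = 0.05451
P(A|B2)*P(B2) = 0.664 * 0.655 = 0.43492
P(A) = 0.05451 + 0.43492 = 0.48943

0.489430


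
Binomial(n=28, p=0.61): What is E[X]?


E[X] = n*p = 28 * 0.61 = 17.08

17.08


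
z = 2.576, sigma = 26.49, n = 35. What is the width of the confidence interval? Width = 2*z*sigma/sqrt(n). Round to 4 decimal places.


width = 2*z*sigma/sqrt(n)
2*z*sigma = 2 * 2.576 * 26.49 = 136.47648
sqrt(35) ≈ 5.916080
width = 136.47648 / 5.916080 ≈ 23.068736

23.0687


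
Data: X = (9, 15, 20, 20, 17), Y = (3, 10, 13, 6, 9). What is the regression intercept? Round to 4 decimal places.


a = ybar - b*xbar, where b = sum((xi-xbar)(yi-ybar)) / sum((xi-xbar)^2)
n = 5, xbar = 81/5 = 16.2, ybar = 41/5 = 8.2
Sxy = sum((xi-xbar)(yi-ybar)) = 45.8
Sxx = sum((xi-xbar)^2) = 82.8
b = Sxy / Sxx = 229/414 ≈ 0.553140
a = 8.2 - 0.553140 * 16.2 = -35/46 ≈ -0.760870

-0.7609


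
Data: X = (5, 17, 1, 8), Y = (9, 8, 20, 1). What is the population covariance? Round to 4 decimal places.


Cov = (1/n)*sum((xi-xbar)(yi-ybar))
n = 4, xbar = 31/4 = 7.75, ybar = 38/4 = 9.5
sum((xi-xbar)(yi-ybar)) = -85.5
Cov = -85.5 / 4 = -21.375

-21.3750


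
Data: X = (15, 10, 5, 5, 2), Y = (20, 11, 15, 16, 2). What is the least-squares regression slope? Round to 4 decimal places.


b = sum((xi-xbar)(yi-ybar)) / sum((xi-xbar)^2)
n = 5, xbar = 37/5 = 7.4, ybar = 64/5 = 12.8
Sxy = sum((xi-xbar)(yi-ybar)) = 95.4
Sxx = sum((xi-xbar)^2) = 105.2
b = Sxy / Sxx = 477/526 ≈ 0.906844

0.9068


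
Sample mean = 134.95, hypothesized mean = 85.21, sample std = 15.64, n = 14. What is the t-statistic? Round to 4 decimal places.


t = (xbar - mu0) / (s/sqrt(n))
xbar - mu0 = 134.95 - 85.21 = 49.74
sqrt(14) ≈ 3.74165739
s/sqrt(n) = 15.64 / 3.74165739 ≈ 4.17996582
t = 49.74 / 4.17996582 ≈ 11.899619

11.8996


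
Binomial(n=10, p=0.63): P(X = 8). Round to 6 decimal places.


P = C(n,k) * p^k * (1-p)^(n-k)
C(10,8) = 45
p^k = 0.63^8 ≈ 0.02481558
(1-p)^(n-k) = 0.37^2 = 0.1369
P = 45 * 0.02481558 * 0.1369 ≈ 0.152876

0.152876


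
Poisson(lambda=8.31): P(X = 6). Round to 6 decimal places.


P = e^(-lam) * lam^k / k!
e^(-8.31) ≈ 0.0002460440
lam^k = 8.31^6 ≈ 329310.927949
k! = 6! = 720
P = 0.0002460440 * 329310.927949 / 720 ≈ 0.112535

0.112535


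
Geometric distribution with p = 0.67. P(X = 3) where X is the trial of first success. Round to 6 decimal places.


P = (1-p)^(k-1) * p
(1-p)^(k-1) = 0.33^2 = 0.1089
P = 0.1089 * 0.67 = 0.072963

0.072963


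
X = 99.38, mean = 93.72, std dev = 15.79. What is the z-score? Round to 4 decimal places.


z = (X - mu) / sigma
X - mu = 99.38 - 93.72 = 5.66
z = 5.66 / 15.79 = 566/1579 ≈ 0.358455

0.3585


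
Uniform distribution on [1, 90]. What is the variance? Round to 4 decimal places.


Var = (b-a)^2 / 12
(b-a)^2 = (90 - 1)^2 = 7921
Var = 7921/12 ≈ 660.083333

660.0833


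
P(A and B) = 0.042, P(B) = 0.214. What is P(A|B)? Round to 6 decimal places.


P(A|B) = P(A and B) / P(B) = 0.042 / 0.214 = 21/107 ≈ 0.19626168

0.196262


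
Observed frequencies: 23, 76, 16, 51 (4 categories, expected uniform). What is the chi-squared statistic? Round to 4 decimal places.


chi2 = sum((O-E)^2/E), E = total/4
total = 166, E = 166/4 = 41.5
(23 - 41.5)^2 / 41.5 = 342.25 / 41.5 = 1369/166 ≈ 8.246988
(76 - 41.5)^2 / 41.5 = 1190.25 / 41.5 = 4761/166 ≈ 28.680723
(16 - 41.5)^2 / 41.5 = 650.25 / 41.5 = 2601/166 ≈ 15.668675
(51 - 41.5)^2 / 41.5 = 90.25 / 41.5 = 361/166 ≈ 2.174699
chi2 = 4546/83 ≈ 54.771084

54.7711


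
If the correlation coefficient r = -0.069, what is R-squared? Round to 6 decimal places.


R^2 = r^2 = (-0.069)^2 = 0.004761

0.004761


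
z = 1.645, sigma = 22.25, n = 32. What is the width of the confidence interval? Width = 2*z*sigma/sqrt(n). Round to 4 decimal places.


width = 2*z*sigma/sqrt(n)
2*z*sigma = 2 * 1.645 * 22.25 = 73.2025
sqrt(32) ≈ 5.656854
width = 73.2025 / 5.656854 ≈ 12.940496

12.9405


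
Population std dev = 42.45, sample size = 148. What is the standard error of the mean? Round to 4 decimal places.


SE = sigma / sqrt(n)
sqrt(148) ≈ 12.165525
SE = 42.45 / 12.165525 ≈ 3.489369

3.4894


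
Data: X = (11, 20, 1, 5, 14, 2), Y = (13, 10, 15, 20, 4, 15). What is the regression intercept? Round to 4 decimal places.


a = ybar - b*xbar, where b = sum((xi-xbar)(yi-ybar)) / sum((xi-xbar)^2)
n = 6, xbar = 53/6 ≈ 8.833333, ybar = 77/6 ≈ 12.833333
Sxy = sum((xi-xbar)(yi-ybar)) = -817/6 ≈ -136.166667
Sxx = sum((xi-xbar)^2) = 1673/6 ≈ 278.833333
b = Sxy / Sxx = -817/1673 ≈ -0.488344
a = 12.833333 - (-0.488344) * 8.833333 = 28687/1673 ≈ 17.147041

17.1470


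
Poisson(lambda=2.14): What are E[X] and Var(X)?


E[X] = Var(X) = lambda = 2.14

2.14, 2.14


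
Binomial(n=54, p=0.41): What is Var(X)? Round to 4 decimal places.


Var = n*p*(1-p) = 54 * 0.41 * 0.59 = 13.0626

13.0626


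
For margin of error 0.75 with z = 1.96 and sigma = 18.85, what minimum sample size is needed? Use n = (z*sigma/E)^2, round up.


z*sigma/E = 1.96 * 18.85 / 0.75 = 18473/375 ≈ 49.261333
(z*sigma/E)^2 ≈ 2426.678962
round up: n = 2427

2427


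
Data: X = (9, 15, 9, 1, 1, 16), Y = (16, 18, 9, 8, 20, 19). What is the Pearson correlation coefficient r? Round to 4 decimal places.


r = sum((xi-xbar)(yi-ybar)) / sqrt(sum((xi-xbar)^2) * sum((yi-ybar)^2))
n = 6, xbar = 51/6 = 8.5, ybar = 90/6 = 15
Sxy = sum((xi-xbar)(yi-ybar)) = 62
Sxx = sum((xi-xbar)^2) = 211.5
Syy = sum((yi-ybar)^2) = 136
sqrt(Sxx*Syy) ≈ 169.599528
r = Sxy / sqrt(Sxx*Syy) = 62 / 169.599528 ≈ 0.365567

0.3656


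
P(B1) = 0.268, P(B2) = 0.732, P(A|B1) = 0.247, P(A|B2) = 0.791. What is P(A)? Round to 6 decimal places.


P(A) = P(A|B1)*P(B1) + P(A|B2)*P(B2)
P(A|B1)*P(B1) = 0.247 * 0.268 = 0.066196
P(A|B2)*P(B2) = 0.791 * 0.732 = 0.579012
P(A) = 0.066196 + 0.579012 = 0.645208

0.645208


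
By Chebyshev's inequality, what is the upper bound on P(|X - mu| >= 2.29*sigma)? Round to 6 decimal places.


P <= 1/k^2
k^2 = 2.29^2 = 5.2441
1/k^2 = 1 / 5.2441 ≈ 0.19069049

0.190690


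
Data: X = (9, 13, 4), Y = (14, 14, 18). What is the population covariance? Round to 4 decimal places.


Cov = (1/n)*sum((xi-xbar)(yi-ybar))
n = 3, xbar = 26/3 ≈ 8.666667, ybar = 46/3 ≈ 15.333333
sum((xi-xbar)(yi-ybar)) = -56/3 ≈ -18.666667
Cov = -18.666667 / 3 = -56/9 ≈ -6.222222

-6.2222


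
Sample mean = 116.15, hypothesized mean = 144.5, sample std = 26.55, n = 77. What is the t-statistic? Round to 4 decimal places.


t = (xbar - mu0) / (s/sqrt(n))
xbar - mu0 = 116.15 - 144.5 = -28.35
sqrt(77) ≈ 8.77496439
s/sqrt(n) = 26.55 / 8.77496439 ≈ 3.02565331
t = -28.35 / 3.02565331 ≈ -9.369877

-9.3699


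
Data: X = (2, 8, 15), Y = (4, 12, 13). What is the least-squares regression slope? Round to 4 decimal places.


b = sum((xi-xbar)(yi-ybar)) / sum((xi-xbar)^2)
n = 3, xbar = 25/3 ≈ 8.333333, ybar = 29/3 ≈ 9.666667
Sxy = sum((xi-xbar)(yi-ybar)) = 172/3 ≈ 57.333333
Sxx = sum((xi-xbar)^2) = 254/3 ≈ 84.666667
b = Sxy / Sxx = 86/127 ≈ 0.677165

0.6772
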